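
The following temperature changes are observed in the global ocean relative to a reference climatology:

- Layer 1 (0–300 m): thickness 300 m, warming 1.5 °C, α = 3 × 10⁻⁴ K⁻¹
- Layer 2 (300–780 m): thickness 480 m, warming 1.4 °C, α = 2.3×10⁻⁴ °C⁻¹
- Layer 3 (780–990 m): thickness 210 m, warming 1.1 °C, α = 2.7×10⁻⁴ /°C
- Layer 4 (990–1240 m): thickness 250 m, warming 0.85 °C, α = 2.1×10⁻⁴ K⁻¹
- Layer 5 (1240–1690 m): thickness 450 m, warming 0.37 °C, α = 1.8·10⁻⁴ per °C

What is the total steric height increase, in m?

0.427 m of thermosteric rise

0–300 m: 3×10⁻⁴ × 300 × 1.5 = 0.13500 m
Layer 2: 1.4 × 2.3×10⁻⁴ × 480 = 0.15456 m
780–990 m: 210 × 1.1 × 2.7×10⁻⁴ = 0.06237 m
990–1240 m: 250 × 0.85 × 2.1×10⁻⁴ = 0.044625 m
Layer 5: 450 × 1.8×10⁻⁴ × 0.37 = 0.02997 m
Δh = 0.13500 + 0.15456 + 0.06237 + 0.044625 + 0.02997 = 0.426525 m ≈ 0.427 m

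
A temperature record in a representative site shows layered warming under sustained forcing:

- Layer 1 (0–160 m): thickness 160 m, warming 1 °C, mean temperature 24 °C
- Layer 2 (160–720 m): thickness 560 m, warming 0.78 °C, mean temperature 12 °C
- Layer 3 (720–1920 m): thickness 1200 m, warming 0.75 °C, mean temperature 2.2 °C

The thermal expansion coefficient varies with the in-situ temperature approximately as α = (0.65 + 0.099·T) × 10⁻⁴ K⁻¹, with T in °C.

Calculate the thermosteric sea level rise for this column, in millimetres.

210 mm

Layer 1: α = (0.65 + 0.099×24)×10⁻⁴ = 3.026×10⁻⁴ K⁻¹
Layer 2: α = (0.65 + 0.099×12)×10⁻⁴ = 1.838×10⁻⁴ K⁻¹
Layer 3: α = (0.65 + 0.099×2.2)×10⁻⁴ = 0.8678×10⁻⁴ K⁻¹
0–160 m: 1 × 3.026×10⁻⁴ × 160 = 0.048416 m
160–720 m: 1.838×10⁻⁴ × 0.78 × 560 = 0.08028384 m
0.8678×10⁻⁴ × 1200 × 0.75 = 0.078102 m
Δh = 0.048416 + 0.08028384 + 0.078102 = 0.20680184 m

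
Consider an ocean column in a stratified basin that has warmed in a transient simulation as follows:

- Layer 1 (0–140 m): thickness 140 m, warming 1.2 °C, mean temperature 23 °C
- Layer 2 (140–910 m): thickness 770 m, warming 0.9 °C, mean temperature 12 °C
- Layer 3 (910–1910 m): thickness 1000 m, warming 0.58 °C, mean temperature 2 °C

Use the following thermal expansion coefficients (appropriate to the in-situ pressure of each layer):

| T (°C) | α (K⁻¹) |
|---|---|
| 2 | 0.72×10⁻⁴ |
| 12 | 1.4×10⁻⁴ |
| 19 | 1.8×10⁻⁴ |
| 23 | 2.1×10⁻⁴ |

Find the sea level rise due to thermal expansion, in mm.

Layer 1 at 23 °C → α = 2.1×10⁻⁴ K⁻¹
Layer 2 at 12 °C → α = 1.4×10⁻⁴ K⁻¹
Layer 3 at 2 °C → α = 0.72×10⁻⁴ K⁻¹
Layer 1: 2.1×10⁻⁴ × 1.2 × 140 = 0.03528 m
140–910 m: 770 × 1.4×10⁻⁴ × 0.9 = 0.09702 m
0.58 × 0.72×10⁻⁴ × 1000 = 0.04176 m
Δh = 0.03528 + 0.09702 + 0.04176 = 0.17406 m ≈ 174 mm

Δh ≈ 174 mm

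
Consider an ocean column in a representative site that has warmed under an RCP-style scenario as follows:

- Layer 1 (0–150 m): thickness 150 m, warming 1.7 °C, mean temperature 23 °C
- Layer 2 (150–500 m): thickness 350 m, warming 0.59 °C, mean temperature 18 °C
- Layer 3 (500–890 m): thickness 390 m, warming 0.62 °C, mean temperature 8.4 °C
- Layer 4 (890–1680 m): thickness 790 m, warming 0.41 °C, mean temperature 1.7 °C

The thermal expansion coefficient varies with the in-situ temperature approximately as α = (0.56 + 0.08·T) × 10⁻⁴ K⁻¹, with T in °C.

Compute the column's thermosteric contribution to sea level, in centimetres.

Layer 1: α = (0.56 + 0.08×23)×10⁻⁴ = 2.4×10⁻⁴ K⁻¹
Layer 2: α = (0.56 + 0.08×18)×10⁻⁴ = 2×10⁻⁴ K⁻¹
Layer 3: α = (0.56 + 0.08×8.4)×10⁻⁴ = 1.232×10⁻⁴ K⁻¹
Layer 4: α = (0.56 + 0.08×1.7)×10⁻⁴ = 0.696×10⁻⁴ K⁻¹
0–150 m: 1.7 × 150 × 2.4×10⁻⁴ = 0.06120 m
Layer 2: 350 × 0.59 × 2×10⁻⁴ = 0.04130 m
500–890 m: 0.62 × 390 × 1.232×10⁻⁴ = 0.02978976 m
0.41 × 0.696×10⁻⁴ × 790 = 0.02254344 m
Δh = 0.06120 + 0.04130 + 0.02978976 + 0.02254344 = 0.1548332 m

Δh = 15.5 cm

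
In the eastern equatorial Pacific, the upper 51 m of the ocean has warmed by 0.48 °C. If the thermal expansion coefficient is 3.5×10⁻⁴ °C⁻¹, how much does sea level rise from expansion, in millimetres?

about 8.57 mm

Δh = αΔT·H = 3.5×10⁻⁴ × 0.48 × 51 = 0.008568 m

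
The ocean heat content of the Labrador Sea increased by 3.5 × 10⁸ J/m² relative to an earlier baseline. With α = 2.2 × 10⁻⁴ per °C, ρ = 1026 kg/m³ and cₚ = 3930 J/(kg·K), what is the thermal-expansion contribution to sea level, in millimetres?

Δh = αQ/(ρcₚ) = 2.2×10⁻⁴ × 3.5×10⁸ / (1026 × 3930) ≈ 0.019096 m

19 mm of thermosteric rise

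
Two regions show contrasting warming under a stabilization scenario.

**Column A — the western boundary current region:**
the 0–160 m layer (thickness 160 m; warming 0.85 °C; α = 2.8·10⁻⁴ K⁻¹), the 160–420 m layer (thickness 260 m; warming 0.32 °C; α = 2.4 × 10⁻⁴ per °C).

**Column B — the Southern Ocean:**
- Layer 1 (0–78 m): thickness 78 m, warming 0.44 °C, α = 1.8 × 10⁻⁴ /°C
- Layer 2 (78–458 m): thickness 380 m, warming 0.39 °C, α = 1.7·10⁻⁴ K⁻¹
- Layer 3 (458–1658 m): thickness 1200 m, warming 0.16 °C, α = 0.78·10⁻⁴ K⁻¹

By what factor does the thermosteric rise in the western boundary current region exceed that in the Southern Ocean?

1.25

A 160 × 0.85 × 2.8×10⁻⁴ = 0.03808 m
A 160–420 m: 2.4×10⁻⁴ × 0.32 × 260 = 0.019968 m
A total: 0.058048 m
B Layer 1: 0.44 × 1.8×10⁻⁴ × 78 = 0.0061776 m
B Layer 2: 1.7×10⁻⁴ × 0.39 × 380 = 0.025194 m
B 0.78×10⁻⁴ × 0.16 × 1200 = 0.014976 m
B total: 0.0463476 m
Ratio: 0.058048 / 0.0463476 ≈ 1.252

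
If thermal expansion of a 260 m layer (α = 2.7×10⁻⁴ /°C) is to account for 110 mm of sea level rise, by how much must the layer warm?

ΔT ≈ 1.57 °C

ΔT = Δh/(αH) = 0.11 / (2.7×10⁻⁴ × 260) ≈ 1.567 °C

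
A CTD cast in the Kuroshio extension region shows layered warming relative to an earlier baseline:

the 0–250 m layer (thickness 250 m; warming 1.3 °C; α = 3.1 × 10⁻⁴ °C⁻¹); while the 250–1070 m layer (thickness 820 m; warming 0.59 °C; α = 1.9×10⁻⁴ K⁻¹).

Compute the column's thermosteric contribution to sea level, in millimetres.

193 mm of thermosteric rise

0–250 m: 3.1×10⁻⁴ × 1.3 × 250 = 0.10075 m
250–1070 m: 0.59 × 1.9×10⁻⁴ × 820 = 0.091922 m
Δh = 0.10075 + 0.091922 = 0.192672 m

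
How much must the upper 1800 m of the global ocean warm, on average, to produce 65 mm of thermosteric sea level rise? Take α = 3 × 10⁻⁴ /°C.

ΔT ≈ 0.12 K

ΔT = Δh/(αH) = 0.065 / (3×10⁻⁴ × 1800) ≈ 0.1204 K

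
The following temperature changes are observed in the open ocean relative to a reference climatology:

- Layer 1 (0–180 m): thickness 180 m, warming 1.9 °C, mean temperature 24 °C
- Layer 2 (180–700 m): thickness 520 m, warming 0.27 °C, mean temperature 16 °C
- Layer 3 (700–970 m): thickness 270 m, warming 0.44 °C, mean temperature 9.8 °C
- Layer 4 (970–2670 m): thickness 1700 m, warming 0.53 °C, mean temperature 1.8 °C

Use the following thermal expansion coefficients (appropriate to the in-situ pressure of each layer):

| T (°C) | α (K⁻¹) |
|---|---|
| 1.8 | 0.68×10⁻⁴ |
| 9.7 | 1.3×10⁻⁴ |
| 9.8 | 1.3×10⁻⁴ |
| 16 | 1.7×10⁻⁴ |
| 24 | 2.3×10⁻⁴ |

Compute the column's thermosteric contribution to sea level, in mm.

Layer 1 at 24 °C → α = 2.3×10⁻⁴ K⁻¹
Layer 2 at 16 °C → α = 1.7×10⁻⁴ K⁻¹
Layer 3 at 9.8 °C → α = 1.3×10⁻⁴ K⁻¹
Layer 4 at 1.8 °C → α = 0.68×10⁻⁴ K⁻¹
0–180 m: 180 × 2.3×10⁻⁴ × 1.9 = 0.07866 m
0.27 × 520 × 1.7×10⁻⁴ = 0.023868 m
Layer 3: 1.3×10⁻⁴ × 0.44 × 270 = 0.015444 m
970–2670 m: 0.53 × 0.68×10⁻⁴ × 1700 = 0.061268 m
Δh = 0.07866 + 0.023868 + 0.015444 + 0.061268 = 0.17924 m

179 mm of thermosteric rise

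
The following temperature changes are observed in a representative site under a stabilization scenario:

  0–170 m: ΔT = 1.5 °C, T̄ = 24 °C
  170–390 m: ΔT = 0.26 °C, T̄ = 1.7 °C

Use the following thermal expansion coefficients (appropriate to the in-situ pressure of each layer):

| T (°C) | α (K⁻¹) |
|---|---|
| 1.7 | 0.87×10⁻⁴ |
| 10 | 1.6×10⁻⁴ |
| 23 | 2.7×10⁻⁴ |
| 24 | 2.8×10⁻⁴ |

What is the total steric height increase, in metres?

Layer 1 at 24 °C → α = 2.8×10⁻⁴ K⁻¹
Layer 2 at 1.7 °C → α = 0.87×10⁻⁴ K⁻¹
Layer 1: 170 × 1.5 × 2.8×10⁻⁴ = 0.07140 m
0.87×10⁻⁴ × 220 × 0.26 = 0.0049764 m
Δh = 0.07140 + 0.0049764 = 0.0763764 m ≈ 0.0764 m

about 0.0764 m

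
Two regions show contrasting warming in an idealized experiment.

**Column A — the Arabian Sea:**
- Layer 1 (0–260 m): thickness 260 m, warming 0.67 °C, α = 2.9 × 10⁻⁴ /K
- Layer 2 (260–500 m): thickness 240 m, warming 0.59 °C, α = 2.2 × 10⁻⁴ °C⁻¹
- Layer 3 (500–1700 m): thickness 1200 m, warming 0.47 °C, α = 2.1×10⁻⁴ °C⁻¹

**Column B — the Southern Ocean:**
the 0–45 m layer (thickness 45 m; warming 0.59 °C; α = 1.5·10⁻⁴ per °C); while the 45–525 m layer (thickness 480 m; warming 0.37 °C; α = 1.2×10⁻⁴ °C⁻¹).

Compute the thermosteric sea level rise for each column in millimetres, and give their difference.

Δh_A ≈ 200 mm, Δh_B ≈ 25.3 mm; difference ≈ 175 mm

A 0–260 m: 2.9×10⁻⁴ × 260 × 0.67 = 0.050518 m
A 0.59 × 2.2×10⁻⁴ × 240 = 0.031152 m
A 2.1×10⁻⁴ × 1200 × 0.47 = 0.11844 m
A total: 0.20011 m
B 0–45 m: 0.59 × 1.5×10⁻⁴ × 45 = 0.0039825 m
B 45–525 m: 0.37 × 480 × 1.2×10⁻⁴ = 0.021312 m
B total: 0.0252945 m
Difference: 0.20011 − 0.0252945 = 0.1748155 m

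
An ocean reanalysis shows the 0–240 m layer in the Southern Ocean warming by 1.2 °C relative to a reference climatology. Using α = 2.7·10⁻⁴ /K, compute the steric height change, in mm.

Δh ≈ 78 mm

Δh = αΔT·H = 2.7×10⁻⁴ × 1.2 × 240 = 0.07776 m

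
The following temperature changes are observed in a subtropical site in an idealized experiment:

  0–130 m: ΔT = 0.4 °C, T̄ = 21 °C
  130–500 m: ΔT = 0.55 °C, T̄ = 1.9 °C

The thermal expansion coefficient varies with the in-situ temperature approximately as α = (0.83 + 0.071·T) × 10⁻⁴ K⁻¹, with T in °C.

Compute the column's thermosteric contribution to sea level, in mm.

Layer 1: α = (0.83 + 0.071×21)×10⁻⁴ = 2.321×10⁻⁴ K⁻¹
Layer 2: α = (0.83 + 0.071×1.9)×10⁻⁴ = 0.9649×10⁻⁴ K⁻¹
Layer 1: 130 × 2.321×10⁻⁴ × 0.4 = 0.0120692 m
130–500 m: 0.9649×10⁻⁴ × 0.55 × 370 = 0.019635715 m
Δh = 0.0120692 + 0.019635715 = 0.031704915 m

Δh ≈ 32 mm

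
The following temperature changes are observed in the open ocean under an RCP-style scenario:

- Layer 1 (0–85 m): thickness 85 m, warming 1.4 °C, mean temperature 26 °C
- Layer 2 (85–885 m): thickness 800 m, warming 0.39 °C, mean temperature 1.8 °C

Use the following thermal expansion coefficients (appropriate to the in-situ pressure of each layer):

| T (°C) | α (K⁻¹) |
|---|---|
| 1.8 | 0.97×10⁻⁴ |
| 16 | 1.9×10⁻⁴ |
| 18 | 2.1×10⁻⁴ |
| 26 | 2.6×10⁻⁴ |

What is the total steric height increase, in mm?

Layer 1 at 26 °C → α = 2.6×10⁻⁴ K⁻¹
Layer 2 at 1.8 °C → α = 0.97×10⁻⁴ K⁻¹
Layer 1: 1.4 × 85 × 2.6×10⁻⁴ = 0.03094 m
Layer 2: 0.97×10⁻⁴ × 0.39 × 800 = 0.030264 m
Δh = 0.03094 + 0.030264 = 0.061204 m ≈ 61.2 mm

Δh = 61.2 mm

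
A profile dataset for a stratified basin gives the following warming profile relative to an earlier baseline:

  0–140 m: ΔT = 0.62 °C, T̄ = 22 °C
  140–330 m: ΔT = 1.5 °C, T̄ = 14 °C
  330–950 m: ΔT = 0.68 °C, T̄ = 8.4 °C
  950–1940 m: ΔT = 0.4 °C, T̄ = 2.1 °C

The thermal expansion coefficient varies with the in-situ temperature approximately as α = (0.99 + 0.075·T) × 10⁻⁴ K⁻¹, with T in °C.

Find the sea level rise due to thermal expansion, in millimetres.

Δh = 195 mm

Layer 1: α = (0.99 + 0.075×22)×10⁻⁴ = 2.64×10⁻⁴ K⁻¹
Layer 2: α = (0.99 + 0.075×14)×10⁻⁴ = 2.04×10⁻⁴ K⁻¹
Layer 3: α = (0.99 + 0.075×8.4)×10⁻⁴ = 1.62×10⁻⁴ K⁻¹
Layer 4: α = (0.99 + 0.075×2.1)×10⁻⁴ = 1.1475×10⁻⁴ K⁻¹
0–140 m: 0.62 × 2.64×10⁻⁴ × 140 = 0.0229152 m
140–330 m: 190 × 2.04×10⁻⁴ × 1.5 = 0.05814 m
Layer 3: 0.68 × 1.62×10⁻⁴ × 620 = 0.0682992 m
950–1940 m: 990 × 0.4 × 1.1475×10⁻⁴ = 0.045441 m
Δh = 0.0229152 + 0.05814 + 0.0682992 + 0.045441 = 0.1947954 m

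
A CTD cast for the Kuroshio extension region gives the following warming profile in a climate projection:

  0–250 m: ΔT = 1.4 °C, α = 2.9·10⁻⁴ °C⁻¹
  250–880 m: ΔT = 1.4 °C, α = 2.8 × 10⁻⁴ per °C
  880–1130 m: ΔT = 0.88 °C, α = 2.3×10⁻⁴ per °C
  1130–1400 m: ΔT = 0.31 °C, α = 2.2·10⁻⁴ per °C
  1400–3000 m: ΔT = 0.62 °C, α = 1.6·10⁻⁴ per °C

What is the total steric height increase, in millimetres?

576 mm

1.4 × 2.9×10⁻⁴ × 250 = 0.10150 m
250–880 m: 630 × 1.4 × 2.8×10⁻⁴ = 0.24696 m
Layer 3: 2.3×10⁻⁴ × 250 × 0.88 = 0.05060 m
1130–1400 m: 270 × 2.2×10⁻⁴ × 0.31 = 0.018414 m
Layer 5: 1.6×10⁻⁴ × 1600 × 0.62 = 0.15872 m
Δh = 0.10150 + 0.24696 + 0.05060 + 0.018414 + 0.15872 = 0.576194 m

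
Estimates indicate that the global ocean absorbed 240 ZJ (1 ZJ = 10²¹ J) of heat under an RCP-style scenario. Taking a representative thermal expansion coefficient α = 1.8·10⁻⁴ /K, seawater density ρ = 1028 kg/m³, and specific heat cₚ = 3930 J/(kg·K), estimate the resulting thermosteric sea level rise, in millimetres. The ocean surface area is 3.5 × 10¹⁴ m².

30.6 mm

Per unit area: Q = 240×10²¹ / (3.5×10¹⁴) ≈ 6.857×10⁸ J/m²
Δh = αQ/(ρcₚ) = 1.8×10⁻⁴ × 6.857×10⁸ / (1028 × 3930) ≈ 0.030551 m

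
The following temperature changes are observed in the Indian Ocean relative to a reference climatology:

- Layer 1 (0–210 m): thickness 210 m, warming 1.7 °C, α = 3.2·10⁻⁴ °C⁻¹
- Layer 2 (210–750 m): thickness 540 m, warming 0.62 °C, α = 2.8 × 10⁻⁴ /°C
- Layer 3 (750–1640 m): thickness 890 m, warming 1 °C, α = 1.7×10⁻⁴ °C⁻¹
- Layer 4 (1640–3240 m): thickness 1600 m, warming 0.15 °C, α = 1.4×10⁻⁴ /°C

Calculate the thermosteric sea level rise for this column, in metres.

0.393 m

0–210 m: 3.2×10⁻⁴ × 1.7 × 210 = 0.11424 m
540 × 0.62 × 2.8×10⁻⁴ = 0.093744 m
750–1640 m: 1 × 1.7×10⁻⁴ × 890 = 0.15130 m
Layer 4: 1.4×10⁻⁴ × 0.15 × 1600 = 0.03360 m
Δh = 0.11424 + 0.093744 + 0.15130 + 0.03360 = 0.392884 m ≈ 0.393 m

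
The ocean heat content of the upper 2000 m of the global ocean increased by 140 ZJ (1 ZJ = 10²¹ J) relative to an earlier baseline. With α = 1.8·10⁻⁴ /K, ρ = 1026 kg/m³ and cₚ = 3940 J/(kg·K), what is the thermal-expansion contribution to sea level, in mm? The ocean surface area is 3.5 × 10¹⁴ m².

Δh = 17.8 mm

Per unit area: Q = 140×10²¹ / (3.5×10¹⁴) = 4×10⁸ J/m²
Δh = αQ/(ρcₚ) = 1.8×10⁻⁴ × 4×10⁸ / (1026 × 3940) ≈ 0.017811 m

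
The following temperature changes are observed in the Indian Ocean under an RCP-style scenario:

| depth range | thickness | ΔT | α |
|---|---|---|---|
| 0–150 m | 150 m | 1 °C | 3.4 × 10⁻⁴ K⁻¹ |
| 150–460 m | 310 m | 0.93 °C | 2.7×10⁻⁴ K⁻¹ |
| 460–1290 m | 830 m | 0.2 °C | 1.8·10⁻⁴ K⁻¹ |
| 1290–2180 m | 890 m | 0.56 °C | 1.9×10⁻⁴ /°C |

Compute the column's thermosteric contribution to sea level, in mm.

250 mm of thermosteric rise

Layer 1: 150 × 1 × 3.4×10⁻⁴ = 0.05100 m
Layer 2: 310 × 0.93 × 2.7×10⁻⁴ = 0.077841 m
Layer 3: 0.2 × 1.8×10⁻⁴ × 830 = 0.02988 m
1290–2180 m: 890 × 0.56 × 1.9×10⁻⁴ = 0.094696 m
Δh = 0.05100 + 0.077841 + 0.02988 + 0.094696 = 0.253417 m ≈ 250 mm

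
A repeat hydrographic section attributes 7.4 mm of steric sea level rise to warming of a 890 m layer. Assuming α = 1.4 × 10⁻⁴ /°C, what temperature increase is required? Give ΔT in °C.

ΔT = Δh/(αH) = 0.0074 / (1.4×10⁻⁴ × 890) ≈ 0.05939 °C

0.0594 °C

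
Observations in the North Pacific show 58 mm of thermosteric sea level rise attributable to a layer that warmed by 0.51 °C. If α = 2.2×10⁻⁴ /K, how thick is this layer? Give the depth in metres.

about 517 m

H = Δh/(αΔT) = 0.058 / (2.2×10⁻⁴ × 0.51) ≈ 516.9 m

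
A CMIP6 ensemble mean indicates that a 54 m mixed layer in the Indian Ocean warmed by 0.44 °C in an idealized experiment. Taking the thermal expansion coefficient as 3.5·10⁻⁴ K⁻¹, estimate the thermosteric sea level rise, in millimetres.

Δh = αΔT·H = 3.5×10⁻⁴ × 0.44 × 54 = 0.008316 m

8.32 mm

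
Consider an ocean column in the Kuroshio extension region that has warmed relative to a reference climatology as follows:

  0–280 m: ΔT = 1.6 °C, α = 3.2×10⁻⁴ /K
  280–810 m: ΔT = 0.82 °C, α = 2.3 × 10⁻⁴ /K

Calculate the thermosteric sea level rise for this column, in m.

Δh = 0.24 m

Layer 1: 280 × 1.6 × 3.2×10⁻⁴ = 0.14336 m
280–810 m: 0.82 × 530 × 2.3×10⁻⁴ = 0.099958 m
Δh = 0.14336 + 0.099958 = 0.243318 m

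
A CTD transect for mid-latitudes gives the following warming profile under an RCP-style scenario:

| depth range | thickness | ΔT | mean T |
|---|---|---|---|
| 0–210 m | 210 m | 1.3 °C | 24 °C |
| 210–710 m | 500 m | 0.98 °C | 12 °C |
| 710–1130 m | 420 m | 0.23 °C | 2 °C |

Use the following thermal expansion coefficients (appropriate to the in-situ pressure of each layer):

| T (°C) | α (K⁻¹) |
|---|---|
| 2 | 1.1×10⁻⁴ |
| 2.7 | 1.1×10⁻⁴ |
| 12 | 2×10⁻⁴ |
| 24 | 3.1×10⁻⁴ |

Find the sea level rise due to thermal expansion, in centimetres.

about 19 cm

Layer 1 at 24 °C → α = 3.1×10⁻⁴ K⁻¹
Layer 2 at 12 °C → α = 2×10⁻⁴ K⁻¹
Layer 3 at 2 °C → α = 1.1×10⁻⁴ K⁻¹
0–210 m: 1.3 × 210 × 3.1×10⁻⁴ = 0.08463 m
0.98 × 2×10⁻⁴ × 500 = 0.09800 m
710–1130 m: 0.23 × 420 × 1.1×10⁻⁴ = 0.010626 m
Δh = 0.08463 + 0.09800 + 0.010626 = 0.193256 m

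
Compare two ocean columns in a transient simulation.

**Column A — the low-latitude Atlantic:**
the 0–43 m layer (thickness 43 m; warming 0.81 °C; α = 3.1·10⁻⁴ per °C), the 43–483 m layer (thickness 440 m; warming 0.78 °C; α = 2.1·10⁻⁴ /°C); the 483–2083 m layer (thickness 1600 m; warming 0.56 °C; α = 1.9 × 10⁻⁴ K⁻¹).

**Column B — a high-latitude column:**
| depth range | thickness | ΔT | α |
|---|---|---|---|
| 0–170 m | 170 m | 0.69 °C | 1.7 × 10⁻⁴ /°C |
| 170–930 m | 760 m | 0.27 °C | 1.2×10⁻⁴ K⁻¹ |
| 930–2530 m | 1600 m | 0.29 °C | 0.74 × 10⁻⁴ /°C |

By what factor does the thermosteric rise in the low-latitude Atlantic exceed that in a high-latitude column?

A Layer 1: 0.81 × 3.1×10⁻⁴ × 43 = 0.0107973 m
A 440 × 0.78 × 2.1×10⁻⁴ = 0.072072 m
A 483–2083 m: 1.9×10⁻⁴ × 0.56 × 1600 = 0.17024 m
A total: 0.2531093 m
B Layer 1: 0.69 × 170 × 1.7×10⁻⁴ = 0.019941 m
B Layer 2: 0.27 × 1.2×10⁻⁴ × 760 = 0.024624 m
B 0.29 × 1600 × 0.74×10⁻⁴ = 0.034336 m
B total: 0.078901 m
Ratio: 0.2531093 / 0.078901 ≈ 3.208

a factor of 3.21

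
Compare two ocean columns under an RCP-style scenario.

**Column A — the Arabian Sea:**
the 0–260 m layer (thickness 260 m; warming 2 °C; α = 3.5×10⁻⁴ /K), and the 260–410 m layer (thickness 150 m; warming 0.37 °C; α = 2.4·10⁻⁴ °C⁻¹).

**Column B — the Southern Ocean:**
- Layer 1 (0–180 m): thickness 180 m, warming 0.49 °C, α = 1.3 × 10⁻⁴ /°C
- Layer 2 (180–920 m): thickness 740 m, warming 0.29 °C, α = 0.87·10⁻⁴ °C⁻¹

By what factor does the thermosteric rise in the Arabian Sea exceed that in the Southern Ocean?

6.48

A Layer 1: 2 × 3.5×10⁻⁴ × 260 = 0.18200 m
A Layer 2: 150 × 2.4×10⁻⁴ × 0.37 = 0.01332 m
A total: 0.19532 m
B 180 × 1.3×10⁻⁴ × 0.49 = 0.011466 m
B Layer 2: 0.87×10⁻⁴ × 740 × 0.29 = 0.0186702 m
B total: 0.0301362 m
Ratio: 0.19532 / 0.0301362 ≈ 6.481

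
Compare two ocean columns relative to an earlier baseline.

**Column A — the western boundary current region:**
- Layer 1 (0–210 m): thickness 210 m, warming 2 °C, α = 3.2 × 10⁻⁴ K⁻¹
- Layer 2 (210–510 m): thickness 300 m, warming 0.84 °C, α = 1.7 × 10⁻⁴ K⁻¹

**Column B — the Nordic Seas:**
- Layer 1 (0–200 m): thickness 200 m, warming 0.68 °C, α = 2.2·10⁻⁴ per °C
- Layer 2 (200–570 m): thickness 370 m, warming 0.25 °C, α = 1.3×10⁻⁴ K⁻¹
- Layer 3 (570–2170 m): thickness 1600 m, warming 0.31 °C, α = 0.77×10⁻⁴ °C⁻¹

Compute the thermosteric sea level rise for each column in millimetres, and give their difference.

A: 180 mm; B: 80 mm; difference 97 mm

A 0–210 m: 210 × 3.2×10⁻⁴ × 2 = 0.13440 m
A Layer 2: 0.84 × 300 × 1.7×10⁻⁴ = 0.04284 m
A total: 0.17724 m
B Layer 1: 200 × 0.68 × 2.2×10⁻⁴ = 0.02992 m
B 200–570 m: 370 × 0.25 × 1.3×10⁻⁴ = 0.012025 m
B Layer 3: 1600 × 0.31 × 0.77×10⁻⁴ = 0.038192 m
B total: 0.080137 m
Difference: 0.17724 − 0.080137 = 0.097103 m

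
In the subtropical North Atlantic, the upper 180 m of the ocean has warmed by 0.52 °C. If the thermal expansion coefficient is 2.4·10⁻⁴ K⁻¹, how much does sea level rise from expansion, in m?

0.0225 m of thermosteric rise

Δh = αΔT·H = 2.4×10⁻⁴ × 0.52 × 180 = 0.022464 m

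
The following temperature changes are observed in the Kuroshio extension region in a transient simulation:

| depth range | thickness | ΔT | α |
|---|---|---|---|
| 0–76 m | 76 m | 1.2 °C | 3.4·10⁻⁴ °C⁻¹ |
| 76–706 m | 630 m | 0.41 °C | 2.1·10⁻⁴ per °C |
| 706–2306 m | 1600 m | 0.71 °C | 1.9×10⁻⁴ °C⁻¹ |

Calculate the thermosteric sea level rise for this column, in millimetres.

301 mm of thermosteric rise

0–76 m: 1.2 × 3.4×10⁻⁴ × 76 = 0.031008 m
Layer 2: 630 × 2.1×10⁻⁴ × 0.41 = 0.054243 m
1600 × 0.71 × 1.9×10⁻⁴ = 0.21584 m
Δh = 0.031008 + 0.054243 + 0.21584 = 0.301091 m ≈ 301 mm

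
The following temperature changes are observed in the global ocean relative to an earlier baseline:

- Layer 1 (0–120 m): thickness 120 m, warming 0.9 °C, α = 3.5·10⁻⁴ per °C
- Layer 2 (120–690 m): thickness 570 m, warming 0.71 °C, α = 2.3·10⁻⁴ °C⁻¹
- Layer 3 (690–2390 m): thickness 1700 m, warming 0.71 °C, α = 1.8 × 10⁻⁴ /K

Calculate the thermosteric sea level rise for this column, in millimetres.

350 mm

Layer 1: 120 × 0.9 × 3.5×10⁻⁴ = 0.03780 m
120–690 m: 0.71 × 2.3×10⁻⁴ × 570 = 0.093081 m
690–2390 m: 1.8×10⁻⁴ × 0.71 × 1700 = 0.21726 m
Δh = 0.03780 + 0.093081 + 0.21726 = 0.348141 m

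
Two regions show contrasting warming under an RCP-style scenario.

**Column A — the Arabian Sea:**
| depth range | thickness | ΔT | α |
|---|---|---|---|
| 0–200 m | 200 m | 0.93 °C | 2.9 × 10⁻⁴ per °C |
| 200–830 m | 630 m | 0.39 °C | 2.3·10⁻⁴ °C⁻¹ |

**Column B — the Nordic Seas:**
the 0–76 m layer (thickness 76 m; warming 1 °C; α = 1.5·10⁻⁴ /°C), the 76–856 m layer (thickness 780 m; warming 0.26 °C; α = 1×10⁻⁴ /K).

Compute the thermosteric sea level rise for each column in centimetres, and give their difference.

Δh_A ≈ 11 cm, Δh_B ≈ 3.2 cm; difference ≈ 7.9 cm

A Layer 1: 200 × 0.93 × 2.9×10⁻⁴ = 0.05394 m
A 2.3×10⁻⁴ × 630 × 0.39 = 0.056511 m
A total: 0.110451 m
B 0–76 m: 1 × 76 × 1.5×10⁻⁴ = 0.01140 m
B 76–856 m: 0.26 × 1×10⁻⁴ × 780 = 0.02028 m
B total: 0.03168 m
Difference: 0.110451 − 0.03168 = 0.078771 m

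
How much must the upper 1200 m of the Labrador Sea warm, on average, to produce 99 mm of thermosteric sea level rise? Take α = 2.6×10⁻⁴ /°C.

ΔT ≈ 0.32 °C

ΔT = Δh/(αH) = 0.099 / (2.6×10⁻⁴ × 1200) ≈ 0.3173 °C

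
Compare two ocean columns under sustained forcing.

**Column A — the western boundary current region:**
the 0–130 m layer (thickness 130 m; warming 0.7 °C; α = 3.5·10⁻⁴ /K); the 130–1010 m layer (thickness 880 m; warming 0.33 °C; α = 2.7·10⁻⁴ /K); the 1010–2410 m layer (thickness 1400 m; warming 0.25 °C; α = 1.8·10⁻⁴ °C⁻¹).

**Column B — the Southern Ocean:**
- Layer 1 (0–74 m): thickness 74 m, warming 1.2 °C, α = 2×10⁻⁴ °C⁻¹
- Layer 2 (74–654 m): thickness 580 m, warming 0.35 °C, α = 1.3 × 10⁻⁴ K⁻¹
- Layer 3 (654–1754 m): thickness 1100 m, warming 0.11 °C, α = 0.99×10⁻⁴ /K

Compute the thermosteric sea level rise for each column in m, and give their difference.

A 0–130 m: 3.5×10⁻⁴ × 130 × 0.7 = 0.03185 m
A Layer 2: 880 × 0.33 × 2.7×10⁻⁴ = 0.078408 m
A Layer 3: 1.8×10⁻⁴ × 0.25 × 1400 = 0.06300 m
A total: 0.173258 m
B 1.2 × 74 × 2×10⁻⁴ = 0.01776 m
B 580 × 0.35 × 1.3×10⁻⁴ = 0.02639 m
B Layer 3: 0.99×10⁻⁴ × 0.11 × 1100 = 0.011979 m
B total: 0.056129 m
Difference: 0.173258 − 0.056129 = 0.117129 m

Δh_A ≈ 0.17 m, Δh_B ≈ 0.056 m; difference ≈ 0.12 m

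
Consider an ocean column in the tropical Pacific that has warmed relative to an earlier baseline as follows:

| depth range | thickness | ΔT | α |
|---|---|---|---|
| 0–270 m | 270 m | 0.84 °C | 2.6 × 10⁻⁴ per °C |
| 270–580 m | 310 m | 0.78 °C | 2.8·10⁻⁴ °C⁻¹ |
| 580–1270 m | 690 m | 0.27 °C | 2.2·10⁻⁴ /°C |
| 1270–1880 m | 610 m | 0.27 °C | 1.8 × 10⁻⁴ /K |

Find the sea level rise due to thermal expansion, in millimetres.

about 197 mm

270 × 2.6×10⁻⁴ × 0.84 = 0.058968 m
270–580 m: 2.8×10⁻⁴ × 310 × 0.78 = 0.067704 m
580–1270 m: 690 × 2.2×10⁻⁴ × 0.27 = 0.040986 m
1.8×10⁻⁴ × 0.27 × 610 = 0.029646 m
Δh = 0.058968 + 0.067704 + 0.040986 + 0.029646 = 0.197304 m ≈ 197 mm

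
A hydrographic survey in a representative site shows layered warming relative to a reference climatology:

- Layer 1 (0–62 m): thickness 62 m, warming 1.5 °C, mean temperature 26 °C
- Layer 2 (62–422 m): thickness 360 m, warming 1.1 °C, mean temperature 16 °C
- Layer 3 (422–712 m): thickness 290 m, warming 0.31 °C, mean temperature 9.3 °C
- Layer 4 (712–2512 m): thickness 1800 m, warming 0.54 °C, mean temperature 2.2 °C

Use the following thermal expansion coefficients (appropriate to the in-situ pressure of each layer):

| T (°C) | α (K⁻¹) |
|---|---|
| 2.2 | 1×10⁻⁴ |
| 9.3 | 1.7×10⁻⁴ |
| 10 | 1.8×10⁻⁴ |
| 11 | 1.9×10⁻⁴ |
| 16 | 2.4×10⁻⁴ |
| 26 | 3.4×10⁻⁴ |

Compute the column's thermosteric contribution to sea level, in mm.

about 239 mm

Layer 1 at 26 °C → α = 3.4×10⁻⁴ K⁻¹
Layer 2 at 16 °C → α = 2.4×10⁻⁴ K⁻¹
Layer 3 at 9.3 °C → α = 1.7×10⁻⁴ K⁻¹
Layer 4 at 2.2 °C → α = 1×10⁻⁴ K⁻¹
3.4×10⁻⁴ × 1.5 × 62 = 0.03162 m
62–422 m: 2.4×10⁻⁴ × 1.1 × 360 = 0.09504 m
422–712 m: 1.7×10⁻⁴ × 0.31 × 290 = 0.015283 m
1×10⁻⁴ × 0.54 × 1800 = 0.09720 m
Δh = 0.03162 + 0.09504 + 0.015283 + 0.09720 = 0.239143 m ≈ 239 mm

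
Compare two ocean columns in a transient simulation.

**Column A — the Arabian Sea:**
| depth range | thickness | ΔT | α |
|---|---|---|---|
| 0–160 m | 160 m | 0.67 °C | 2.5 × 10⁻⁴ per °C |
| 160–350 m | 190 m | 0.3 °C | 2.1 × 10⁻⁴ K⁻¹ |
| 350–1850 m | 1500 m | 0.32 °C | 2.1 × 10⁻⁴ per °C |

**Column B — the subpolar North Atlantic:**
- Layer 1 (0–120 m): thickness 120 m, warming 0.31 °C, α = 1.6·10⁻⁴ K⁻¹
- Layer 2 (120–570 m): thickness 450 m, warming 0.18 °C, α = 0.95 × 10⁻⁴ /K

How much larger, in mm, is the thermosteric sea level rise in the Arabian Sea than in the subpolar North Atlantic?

130 mm larger

A 0–160 m: 2.5×10⁻⁴ × 160 × 0.67 = 0.02680 m
A 2.1×10⁻⁴ × 0.3 × 190 = 0.01197 m
A 350–1850 m: 2.1×10⁻⁴ × 1500 × 0.32 = 0.10080 m
A total: 0.13957 m
B Layer 1: 0.31 × 1.6×10⁻⁴ × 120 = 0.005952 m
B Layer 2: 0.18 × 450 × 0.95×10⁻⁴ = 0.007695 m
B total: 0.013647 m
Difference: 0.13957 − 0.013647 = 0.125923 m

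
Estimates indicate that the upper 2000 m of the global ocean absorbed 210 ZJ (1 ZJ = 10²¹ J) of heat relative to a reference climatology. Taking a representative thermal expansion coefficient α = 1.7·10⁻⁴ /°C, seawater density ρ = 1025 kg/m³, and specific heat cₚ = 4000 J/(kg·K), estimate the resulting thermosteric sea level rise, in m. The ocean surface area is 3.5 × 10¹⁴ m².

Per unit area: Q = 210×10²¹ / (3.5×10¹⁴) = 6×10⁸ J/m²
Δh = αQ/(ρcₚ) = 1.7×10⁻⁴ × 6×10⁸ / (1025 × 4000) ≈ 0.024878 m

0.0249 m of thermosteric rise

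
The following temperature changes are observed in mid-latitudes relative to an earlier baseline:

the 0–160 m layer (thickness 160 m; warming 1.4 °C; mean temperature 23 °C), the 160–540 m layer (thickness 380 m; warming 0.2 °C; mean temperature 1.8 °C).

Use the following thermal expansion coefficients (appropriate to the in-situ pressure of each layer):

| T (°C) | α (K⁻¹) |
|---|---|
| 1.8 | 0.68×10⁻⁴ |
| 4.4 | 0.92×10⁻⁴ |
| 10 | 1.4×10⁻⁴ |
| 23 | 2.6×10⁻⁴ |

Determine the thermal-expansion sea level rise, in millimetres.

Layer 1 at 23 °C → α = 2.6×10⁻⁴ K⁻¹
Layer 2 at 1.8 °C → α = 0.68×10⁻⁴ K⁻¹
2.6×10⁻⁴ × 160 × 1.4 = 0.05824 m
Layer 2: 0.2 × 0.68×10⁻⁴ × 380 = 0.005168 m
Δh = 0.05824 + 0.005168 = 0.063408 m ≈ 63.4 mm

Δh ≈ 63.4 mm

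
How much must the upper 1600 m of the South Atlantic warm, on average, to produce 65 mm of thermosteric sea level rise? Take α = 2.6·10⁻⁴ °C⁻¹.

ΔT ≈ 0.156 K

ΔT = Δh/(αH) = 0.065 / (2.6×10⁻⁴ × 1600) ≈ 0.1563 K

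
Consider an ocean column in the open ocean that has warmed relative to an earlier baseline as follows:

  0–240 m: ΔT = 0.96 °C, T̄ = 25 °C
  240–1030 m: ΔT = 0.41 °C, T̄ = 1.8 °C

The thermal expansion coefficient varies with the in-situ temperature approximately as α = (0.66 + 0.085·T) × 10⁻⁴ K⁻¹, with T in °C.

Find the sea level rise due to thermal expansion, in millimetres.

Layer 1: α = (0.66 + 0.085×25)×10⁻⁴ = 2.785×10⁻⁴ K⁻¹
Layer 2: α = (0.66 + 0.085×1.8)×10⁻⁴ = 0.813×10⁻⁴ K⁻¹
0–240 m: 240 × 0.96 × 2.785×10⁻⁴ = 0.0641664 m
Layer 2: 790 × 0.813×10⁻⁴ × 0.41 = 0.02633307 m
Δh = 0.0641664 + 0.02633307 = 0.09049947 m

90.5 mm of thermosteric rise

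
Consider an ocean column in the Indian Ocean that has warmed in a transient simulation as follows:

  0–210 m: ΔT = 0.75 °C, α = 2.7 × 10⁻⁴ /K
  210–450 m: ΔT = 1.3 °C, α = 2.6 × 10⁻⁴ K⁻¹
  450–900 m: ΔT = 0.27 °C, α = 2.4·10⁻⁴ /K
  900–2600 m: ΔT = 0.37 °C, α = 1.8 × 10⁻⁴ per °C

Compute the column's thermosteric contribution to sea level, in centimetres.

2.7×10⁻⁴ × 210 × 0.75 = 0.042525 m
210–450 m: 2.6×10⁻⁴ × 240 × 1.3 = 0.08112 m
0.27 × 450 × 2.4×10⁻⁴ = 0.02916 m
900–2600 m: 1.8×10⁻⁴ × 0.37 × 1700 = 0.11322 m
Δh = 0.042525 + 0.08112 + 0.02916 + 0.11322 = 0.266025 m ≈ 26.6 cm

about 26.6 cm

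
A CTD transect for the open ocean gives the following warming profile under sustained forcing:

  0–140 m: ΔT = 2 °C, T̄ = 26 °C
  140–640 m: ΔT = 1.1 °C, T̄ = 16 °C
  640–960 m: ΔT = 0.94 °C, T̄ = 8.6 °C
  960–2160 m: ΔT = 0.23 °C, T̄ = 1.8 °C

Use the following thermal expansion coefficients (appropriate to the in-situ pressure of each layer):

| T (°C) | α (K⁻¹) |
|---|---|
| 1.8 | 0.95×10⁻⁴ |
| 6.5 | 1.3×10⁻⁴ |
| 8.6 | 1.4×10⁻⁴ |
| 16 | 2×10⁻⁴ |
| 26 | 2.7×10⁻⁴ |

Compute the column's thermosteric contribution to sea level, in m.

Δh = 0.254 m

Layer 1 at 26 °C → α = 2.7×10⁻⁴ K⁻¹
Layer 2 at 16 °C → α = 2×10⁻⁴ K⁻¹
Layer 3 at 8.6 °C → α = 1.4×10⁻⁴ K⁻¹
Layer 4 at 1.8 °C → α = 0.95×10⁻⁴ K⁻¹
Layer 1: 2.7×10⁻⁴ × 2 × 140 = 0.07560 m
2×10⁻⁴ × 500 × 1.1 = 0.11000 m
0.94 × 320 × 1.4×10⁻⁴ = 0.042112 m
0.23 × 1200 × 0.95×10⁻⁴ = 0.02622 m
Δh = 0.07560 + 0.11000 + 0.042112 + 0.02622 = 0.253932 m ≈ 0.254 m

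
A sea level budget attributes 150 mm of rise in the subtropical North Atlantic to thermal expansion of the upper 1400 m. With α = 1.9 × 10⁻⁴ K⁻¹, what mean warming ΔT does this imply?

0.564 K

ΔT = Δh/(αH) = 0.15 / (1.9×10⁻⁴ × 1400) ≈ 0.5639 K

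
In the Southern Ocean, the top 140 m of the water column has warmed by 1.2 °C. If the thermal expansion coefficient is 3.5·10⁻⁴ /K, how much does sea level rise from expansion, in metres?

0.0588 m

Δh = αΔT·H = 3.5×10⁻⁴ × 1.2 × 140 = 0.05880 m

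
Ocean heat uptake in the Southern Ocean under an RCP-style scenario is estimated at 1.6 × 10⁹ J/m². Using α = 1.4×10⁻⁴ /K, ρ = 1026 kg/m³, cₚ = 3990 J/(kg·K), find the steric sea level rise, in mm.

Δh = αQ/(ρcₚ) = 1.4×10⁻⁴ × 1.6×10⁹ / (1026 × 3990) ≈ 0.054718 m

55 mm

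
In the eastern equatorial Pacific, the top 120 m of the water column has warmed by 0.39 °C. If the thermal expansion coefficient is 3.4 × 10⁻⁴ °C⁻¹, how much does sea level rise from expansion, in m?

0.0159 m

Δh = αΔT·H = 3.4×10⁻⁴ × 0.39 × 120 = 0.015912 m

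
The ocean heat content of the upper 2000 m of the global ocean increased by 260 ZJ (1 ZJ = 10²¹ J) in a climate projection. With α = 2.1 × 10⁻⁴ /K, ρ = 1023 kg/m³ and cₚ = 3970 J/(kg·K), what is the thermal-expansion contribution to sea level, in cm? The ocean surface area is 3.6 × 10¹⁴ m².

3.73 cm

Per unit area: Q = 260×10²¹ / (3.6×10¹⁴) ≈ 7.222×10⁸ J/m²
Δh = αQ/(ρcₚ) = 2.1×10⁻⁴ × 7.222×10⁸ / (1023 × 3970) ≈ 0.037343 m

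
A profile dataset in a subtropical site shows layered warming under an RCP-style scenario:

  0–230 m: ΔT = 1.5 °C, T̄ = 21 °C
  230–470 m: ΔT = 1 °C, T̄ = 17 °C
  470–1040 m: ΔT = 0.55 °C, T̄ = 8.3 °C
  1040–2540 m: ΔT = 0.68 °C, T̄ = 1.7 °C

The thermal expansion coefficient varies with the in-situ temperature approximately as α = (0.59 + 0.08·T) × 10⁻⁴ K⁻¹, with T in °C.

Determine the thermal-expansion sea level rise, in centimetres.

24 cm

Layer 1: α = (0.59 + 0.08×21)×10⁻⁴ = 2.27×10⁻⁴ K⁻¹
Layer 2: α = (0.59 + 0.08×17)×10⁻⁴ = 1.95×10⁻⁴ K⁻¹
Layer 3: α = (0.59 + 0.08×8.3)×10⁻⁴ = 1.254×10⁻⁴ K⁻¹
Layer 4: α = (0.59 + 0.08×1.7)×10⁻⁴ = 0.726×10⁻⁴ K⁻¹
2.27×10⁻⁴ × 230 × 1.5 = 0.078315 m
230–470 m: 240 × 1.95×10⁻⁴ × 1 = 0.04680 m
Layer 3: 570 × 0.55 × 1.254×10⁻⁴ = 0.0393129 m
0.726×10⁻⁴ × 0.68 × 1500 = 0.074052 m
Δh = 0.078315 + 0.04680 + 0.0393129 + 0.074052 = 0.2384799 m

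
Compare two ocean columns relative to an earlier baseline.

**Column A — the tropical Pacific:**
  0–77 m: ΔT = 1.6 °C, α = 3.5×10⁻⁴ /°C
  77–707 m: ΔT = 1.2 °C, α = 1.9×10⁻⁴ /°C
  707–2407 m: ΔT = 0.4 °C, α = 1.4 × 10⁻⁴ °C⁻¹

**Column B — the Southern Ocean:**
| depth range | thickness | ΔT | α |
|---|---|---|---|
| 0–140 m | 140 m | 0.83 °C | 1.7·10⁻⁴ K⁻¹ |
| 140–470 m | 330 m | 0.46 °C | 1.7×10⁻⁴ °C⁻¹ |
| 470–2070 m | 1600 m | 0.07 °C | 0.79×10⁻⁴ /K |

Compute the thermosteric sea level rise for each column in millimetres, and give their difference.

A: 282 mm; B: 54.4 mm; difference 228 mm

A Layer 1: 1.6 × 77 × 3.5×10⁻⁴ = 0.04312 m
A Layer 2: 630 × 1.2 × 1.9×10⁻⁴ = 0.14364 m
A 1700 × 0.4 × 1.4×10⁻⁴ = 0.09520 m
A total: 0.28196 m
B Layer 1: 140 × 1.7×10⁻⁴ × 0.83 = 0.019754 m
B 330 × 1.7×10⁻⁴ × 0.46 = 0.025806 m
B Layer 3: 0.07 × 1600 × 0.79×10⁻⁴ = 0.008848 m
B total: 0.054408 m
Difference: 0.28196 − 0.054408 = 0.227552 m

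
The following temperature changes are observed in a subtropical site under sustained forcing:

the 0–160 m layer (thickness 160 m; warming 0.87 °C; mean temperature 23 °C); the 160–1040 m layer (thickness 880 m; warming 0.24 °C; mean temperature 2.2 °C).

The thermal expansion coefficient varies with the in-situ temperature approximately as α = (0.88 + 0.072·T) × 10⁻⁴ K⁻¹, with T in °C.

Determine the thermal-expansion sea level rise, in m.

Layer 1: α = (0.88 + 0.072×23)×10⁻⁴ = 2.536×10⁻⁴ K⁻¹
Layer 2: α = (0.88 + 0.072×2.2)×10⁻⁴ = 1.0384×10⁻⁴ K⁻¹
2.536×10⁻⁴ × 0.87 × 160 = 0.03530112 m
Layer 2: 1.0384×10⁻⁴ × 0.24 × 880 = 0.021931008 m
Δh = 0.03530112 + 0.021931008 = 0.057232128 m

0.0572 m of thermosteric rise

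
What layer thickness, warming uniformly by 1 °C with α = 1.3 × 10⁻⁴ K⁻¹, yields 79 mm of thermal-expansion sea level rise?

H = Δh/(αΔT) = 0.079 / (1.3×10⁻⁴ × 1) ≈ 607.7 m

H ≈ 608 m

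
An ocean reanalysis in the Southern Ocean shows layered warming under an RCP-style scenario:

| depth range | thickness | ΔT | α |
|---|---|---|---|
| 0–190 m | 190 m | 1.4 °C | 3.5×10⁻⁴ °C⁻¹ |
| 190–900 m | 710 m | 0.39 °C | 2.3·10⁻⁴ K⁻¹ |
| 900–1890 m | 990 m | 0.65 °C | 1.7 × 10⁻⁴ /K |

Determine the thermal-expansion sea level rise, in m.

0–190 m: 1.4 × 190 × 3.5×10⁻⁴ = 0.09310 m
190–900 m: 0.39 × 710 × 2.3×10⁻⁴ = 0.063687 m
1.7×10⁻⁴ × 990 × 0.65 = 0.109395 m
Δh = 0.09310 + 0.063687 + 0.109395 = 0.266182 m ≈ 0.266 m

0.266 m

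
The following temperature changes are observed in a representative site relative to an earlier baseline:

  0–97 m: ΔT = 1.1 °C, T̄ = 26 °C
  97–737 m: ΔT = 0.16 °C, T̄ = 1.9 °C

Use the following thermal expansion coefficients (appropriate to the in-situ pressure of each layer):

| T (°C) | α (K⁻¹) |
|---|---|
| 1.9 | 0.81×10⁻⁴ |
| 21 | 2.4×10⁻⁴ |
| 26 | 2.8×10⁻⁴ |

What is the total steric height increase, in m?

Layer 1 at 26 °C → α = 2.8×10⁻⁴ K⁻¹
Layer 2 at 1.9 °C → α = 0.81×10⁻⁴ K⁻¹
Layer 1: 97 × 1.1 × 2.8×10⁻⁴ = 0.029876 m
Layer 2: 0.81×10⁻⁴ × 640 × 0.16 = 0.0082944 m
Δh = 0.029876 + 0.0082944 = 0.0381704 m ≈ 0.0382 m

0.0382 m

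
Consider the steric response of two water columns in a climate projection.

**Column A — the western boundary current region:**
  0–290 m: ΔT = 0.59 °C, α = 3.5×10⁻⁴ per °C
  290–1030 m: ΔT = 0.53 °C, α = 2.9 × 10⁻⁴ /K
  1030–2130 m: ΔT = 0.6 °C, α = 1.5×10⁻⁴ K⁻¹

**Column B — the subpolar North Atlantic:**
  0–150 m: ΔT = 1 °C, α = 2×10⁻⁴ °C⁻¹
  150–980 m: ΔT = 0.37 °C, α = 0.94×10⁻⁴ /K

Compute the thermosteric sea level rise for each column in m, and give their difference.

A: 0.27 m; B: 0.059 m; difference 0.21 m

A Layer 1: 290 × 3.5×10⁻⁴ × 0.59 = 0.059885 m
A 290–1030 m: 0.53 × 740 × 2.9×10⁻⁴ = 0.113738 m
A 1.5×10⁻⁴ × 0.6 × 1100 = 0.09900 m
A total: 0.272623 m
B 1 × 2×10⁻⁴ × 150 = 0.03000 m
B 150–980 m: 830 × 0.37 × 0.94×10⁻⁴ = 0.0288674 m
B total: 0.0588674 m
Difference: 0.272623 − 0.0588674 = 0.2137556 m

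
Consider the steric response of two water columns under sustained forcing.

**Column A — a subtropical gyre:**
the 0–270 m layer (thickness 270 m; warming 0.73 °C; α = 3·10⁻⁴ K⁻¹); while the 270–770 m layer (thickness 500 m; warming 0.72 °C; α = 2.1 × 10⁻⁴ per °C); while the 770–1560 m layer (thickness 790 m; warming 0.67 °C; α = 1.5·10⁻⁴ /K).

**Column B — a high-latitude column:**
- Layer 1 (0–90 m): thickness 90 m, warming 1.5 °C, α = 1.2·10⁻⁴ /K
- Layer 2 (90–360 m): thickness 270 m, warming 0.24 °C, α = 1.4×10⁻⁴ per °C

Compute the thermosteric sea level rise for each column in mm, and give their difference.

A 0–270 m: 270 × 3×10⁻⁴ × 0.73 = 0.05913 m
A 500 × 2.1×10⁻⁴ × 0.72 = 0.07560 m
A Layer 3: 1.5×10⁻⁴ × 0.67 × 790 = 0.079395 m
A total: 0.214125 m
B 1.5 × 90 × 1.2×10⁻⁴ = 0.01620 m
B Layer 2: 270 × 0.24 × 1.4×10⁻⁴ = 0.009072 m
B total: 0.025272 m
Difference: 0.214125 − 0.025272 = 0.188853 m

A: 210 mm; B: 25 mm; difference 190 mm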